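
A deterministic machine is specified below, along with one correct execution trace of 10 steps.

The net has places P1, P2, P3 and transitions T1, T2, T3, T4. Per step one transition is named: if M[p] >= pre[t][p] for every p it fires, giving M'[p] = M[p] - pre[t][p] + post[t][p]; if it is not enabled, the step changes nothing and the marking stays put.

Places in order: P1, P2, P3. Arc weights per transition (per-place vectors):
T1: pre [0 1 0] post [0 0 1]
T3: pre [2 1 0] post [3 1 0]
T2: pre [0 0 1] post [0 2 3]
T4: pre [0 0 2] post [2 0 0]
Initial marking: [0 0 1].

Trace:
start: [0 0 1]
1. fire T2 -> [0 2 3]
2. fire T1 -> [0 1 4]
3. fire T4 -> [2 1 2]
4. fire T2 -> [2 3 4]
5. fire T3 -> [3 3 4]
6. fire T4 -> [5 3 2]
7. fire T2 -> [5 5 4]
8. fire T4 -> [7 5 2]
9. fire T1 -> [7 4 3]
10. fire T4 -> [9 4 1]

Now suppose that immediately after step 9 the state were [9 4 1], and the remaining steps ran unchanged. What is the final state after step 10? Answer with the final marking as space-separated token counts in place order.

state after step 9 := [9 4 1]
10. fire T4 -> [9 4 1]

9 4 1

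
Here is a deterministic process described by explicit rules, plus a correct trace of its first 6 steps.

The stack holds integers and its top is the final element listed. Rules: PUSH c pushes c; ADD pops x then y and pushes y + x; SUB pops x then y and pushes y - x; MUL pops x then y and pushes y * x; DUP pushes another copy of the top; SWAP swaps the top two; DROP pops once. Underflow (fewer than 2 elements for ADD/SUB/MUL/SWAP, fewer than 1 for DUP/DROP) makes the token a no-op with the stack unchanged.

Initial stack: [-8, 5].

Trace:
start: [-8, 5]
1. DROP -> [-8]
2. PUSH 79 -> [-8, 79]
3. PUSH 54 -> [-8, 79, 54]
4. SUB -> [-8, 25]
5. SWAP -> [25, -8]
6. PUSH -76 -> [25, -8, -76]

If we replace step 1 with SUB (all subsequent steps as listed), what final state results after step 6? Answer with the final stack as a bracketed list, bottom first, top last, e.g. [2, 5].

(re-executing from step 1 with the substitution; state before step 1: [-8, 5])
1. SUB -> [-13]
2. PUSH 79 -> [-13, 79]
3. PUSH 54 -> [-13, 79, 54]
4. SUB -> [-13, 25]
5. SWAP -> [25, -13]
6. PUSH -76 -> [25, -13, -76]

[25, -13, -76]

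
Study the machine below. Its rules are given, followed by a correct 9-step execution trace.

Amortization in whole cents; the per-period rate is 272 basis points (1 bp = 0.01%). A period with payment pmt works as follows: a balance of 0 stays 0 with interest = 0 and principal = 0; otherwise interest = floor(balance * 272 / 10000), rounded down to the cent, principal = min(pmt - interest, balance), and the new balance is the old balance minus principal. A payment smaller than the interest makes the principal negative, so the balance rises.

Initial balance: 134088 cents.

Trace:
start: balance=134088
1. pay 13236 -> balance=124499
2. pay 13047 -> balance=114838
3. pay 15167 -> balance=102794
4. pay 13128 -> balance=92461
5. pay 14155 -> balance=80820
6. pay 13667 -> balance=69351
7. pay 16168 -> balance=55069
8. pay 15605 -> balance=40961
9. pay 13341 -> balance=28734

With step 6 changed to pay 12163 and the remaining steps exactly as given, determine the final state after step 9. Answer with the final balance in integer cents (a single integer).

30364

(re-executing from step 6 with the substitution; state before step 6: balance=80820)
6. pay 12163 -> balance=70855
7. pay 16168 -> balance=56614
8. pay 15605 -> balance=42548
9. pay 13341 -> balance=30364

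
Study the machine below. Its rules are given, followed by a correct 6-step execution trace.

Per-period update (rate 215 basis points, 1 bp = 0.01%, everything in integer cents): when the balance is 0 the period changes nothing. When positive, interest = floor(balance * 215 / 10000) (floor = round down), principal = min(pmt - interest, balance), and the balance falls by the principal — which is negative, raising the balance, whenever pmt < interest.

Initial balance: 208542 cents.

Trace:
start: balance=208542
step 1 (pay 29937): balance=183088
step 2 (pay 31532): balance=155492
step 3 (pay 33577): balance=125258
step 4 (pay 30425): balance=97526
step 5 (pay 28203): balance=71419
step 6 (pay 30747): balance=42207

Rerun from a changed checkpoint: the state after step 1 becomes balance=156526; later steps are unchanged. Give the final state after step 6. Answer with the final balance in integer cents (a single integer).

12664

state after step 1 := balance=156526
step 2 (pay 31532): balance=128359
step 3 (pay 33577): balance=97541
step 4 (pay 30425): balance=69213
step 5 (pay 28203): balance=42498
step 6 (pay 30747): balance=12664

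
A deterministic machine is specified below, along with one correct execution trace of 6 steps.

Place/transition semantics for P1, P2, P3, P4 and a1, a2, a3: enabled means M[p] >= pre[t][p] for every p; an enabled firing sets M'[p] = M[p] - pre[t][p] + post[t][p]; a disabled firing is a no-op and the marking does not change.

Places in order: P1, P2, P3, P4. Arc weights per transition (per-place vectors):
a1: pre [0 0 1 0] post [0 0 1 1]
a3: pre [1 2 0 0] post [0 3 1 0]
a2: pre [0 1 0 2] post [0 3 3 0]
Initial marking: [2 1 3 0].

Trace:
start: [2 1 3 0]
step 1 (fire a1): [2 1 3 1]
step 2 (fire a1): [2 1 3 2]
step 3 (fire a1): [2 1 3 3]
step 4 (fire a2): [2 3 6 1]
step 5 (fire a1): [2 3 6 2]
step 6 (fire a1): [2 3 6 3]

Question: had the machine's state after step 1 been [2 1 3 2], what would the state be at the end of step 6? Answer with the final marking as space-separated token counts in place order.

state after step 1 := [2 1 3 2]
step 2 (fire a1): [2 1 3 3]
step 3 (fire a1): [2 1 3 4]
step 4 (fire a2): [2 3 6 2]
step 5 (fire a1): [2 3 6 3]
step 6 (fire a1): [2 3 6 4]

2 3 6 4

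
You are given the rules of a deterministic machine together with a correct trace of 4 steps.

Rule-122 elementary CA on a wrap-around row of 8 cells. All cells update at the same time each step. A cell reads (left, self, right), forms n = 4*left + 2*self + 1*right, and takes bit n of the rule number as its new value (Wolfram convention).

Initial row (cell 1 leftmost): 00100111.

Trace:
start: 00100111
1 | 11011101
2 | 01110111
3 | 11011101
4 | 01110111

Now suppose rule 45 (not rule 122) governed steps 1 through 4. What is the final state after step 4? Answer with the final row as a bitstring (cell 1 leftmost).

11000100

(re-executing steps 1..4 under rule 45; state before step 1: 00100111)
1 | 00100100
2 | 10100101
3 | 01100111
4 | 11000100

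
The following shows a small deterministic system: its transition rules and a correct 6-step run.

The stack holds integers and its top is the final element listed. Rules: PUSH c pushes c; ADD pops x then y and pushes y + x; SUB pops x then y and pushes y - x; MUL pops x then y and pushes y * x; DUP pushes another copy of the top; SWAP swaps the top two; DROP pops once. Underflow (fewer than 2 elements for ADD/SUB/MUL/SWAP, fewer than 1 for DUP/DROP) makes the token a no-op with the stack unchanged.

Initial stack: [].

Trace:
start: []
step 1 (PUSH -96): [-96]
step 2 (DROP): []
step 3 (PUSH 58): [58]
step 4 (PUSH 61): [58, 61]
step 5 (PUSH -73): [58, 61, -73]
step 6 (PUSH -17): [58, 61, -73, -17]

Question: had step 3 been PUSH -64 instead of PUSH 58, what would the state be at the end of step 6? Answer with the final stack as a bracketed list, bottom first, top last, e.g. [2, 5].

(re-executing from step 3 with the substitution; state before step 3: [])
step 3 (PUSH -64): [-64]
step 4 (PUSH 61): [-64, 61]
step 5 (PUSH -73): [-64, 61, -73]
step 6 (PUSH -17): [-64, 61, -73, -17]

[-64, 61, -73, -17]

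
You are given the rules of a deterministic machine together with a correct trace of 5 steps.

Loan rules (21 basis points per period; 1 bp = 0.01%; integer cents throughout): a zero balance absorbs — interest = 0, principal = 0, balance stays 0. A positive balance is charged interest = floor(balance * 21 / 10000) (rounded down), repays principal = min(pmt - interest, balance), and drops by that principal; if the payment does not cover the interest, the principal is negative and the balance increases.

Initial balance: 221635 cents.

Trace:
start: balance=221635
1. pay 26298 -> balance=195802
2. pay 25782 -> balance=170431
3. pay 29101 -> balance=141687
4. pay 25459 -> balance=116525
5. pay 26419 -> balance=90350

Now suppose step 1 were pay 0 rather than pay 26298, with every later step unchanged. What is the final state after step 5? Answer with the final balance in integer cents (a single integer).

116871

(re-executing from step 1 with the substitution; state before step 1: balance=221635)
1. pay 0 -> balance=222100
2. pay 25782 -> balance=196784
3. pay 29101 -> balance=168096
4. pay 25459 -> balance=142990
5. pay 26419 -> balance=116871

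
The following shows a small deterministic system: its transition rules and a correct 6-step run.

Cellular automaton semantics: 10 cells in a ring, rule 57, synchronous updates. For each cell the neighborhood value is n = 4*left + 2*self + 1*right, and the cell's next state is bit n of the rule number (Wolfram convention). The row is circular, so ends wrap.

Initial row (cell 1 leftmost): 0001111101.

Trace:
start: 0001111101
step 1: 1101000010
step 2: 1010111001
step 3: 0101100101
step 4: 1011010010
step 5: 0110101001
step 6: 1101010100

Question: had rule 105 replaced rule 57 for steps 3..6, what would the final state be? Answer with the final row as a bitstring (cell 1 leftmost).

(re-executing steps 3..6 under rule 105; state before step 3: 1010111001)
step 3: 1101101001
step 4: 0111110001
step 5: 1100010100
step 6: 1101001000

1101001000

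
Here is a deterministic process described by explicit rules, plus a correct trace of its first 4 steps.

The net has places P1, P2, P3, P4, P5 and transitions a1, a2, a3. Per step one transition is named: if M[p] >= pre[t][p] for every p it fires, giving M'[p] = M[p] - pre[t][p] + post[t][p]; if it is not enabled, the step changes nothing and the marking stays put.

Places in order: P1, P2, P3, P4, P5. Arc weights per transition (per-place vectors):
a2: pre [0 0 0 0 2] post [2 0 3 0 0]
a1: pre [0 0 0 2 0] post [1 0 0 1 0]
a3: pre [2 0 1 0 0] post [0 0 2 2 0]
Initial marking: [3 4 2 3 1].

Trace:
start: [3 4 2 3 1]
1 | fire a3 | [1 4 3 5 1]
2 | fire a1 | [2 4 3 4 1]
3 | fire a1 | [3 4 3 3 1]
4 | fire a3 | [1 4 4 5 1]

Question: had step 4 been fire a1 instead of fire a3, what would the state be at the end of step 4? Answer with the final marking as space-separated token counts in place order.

(re-executing from step 4 with the substitution; state before step 4: [3 4 3 3 1])
4 | fire a1 | [4 4 3 2 1]

4 4 3 2 1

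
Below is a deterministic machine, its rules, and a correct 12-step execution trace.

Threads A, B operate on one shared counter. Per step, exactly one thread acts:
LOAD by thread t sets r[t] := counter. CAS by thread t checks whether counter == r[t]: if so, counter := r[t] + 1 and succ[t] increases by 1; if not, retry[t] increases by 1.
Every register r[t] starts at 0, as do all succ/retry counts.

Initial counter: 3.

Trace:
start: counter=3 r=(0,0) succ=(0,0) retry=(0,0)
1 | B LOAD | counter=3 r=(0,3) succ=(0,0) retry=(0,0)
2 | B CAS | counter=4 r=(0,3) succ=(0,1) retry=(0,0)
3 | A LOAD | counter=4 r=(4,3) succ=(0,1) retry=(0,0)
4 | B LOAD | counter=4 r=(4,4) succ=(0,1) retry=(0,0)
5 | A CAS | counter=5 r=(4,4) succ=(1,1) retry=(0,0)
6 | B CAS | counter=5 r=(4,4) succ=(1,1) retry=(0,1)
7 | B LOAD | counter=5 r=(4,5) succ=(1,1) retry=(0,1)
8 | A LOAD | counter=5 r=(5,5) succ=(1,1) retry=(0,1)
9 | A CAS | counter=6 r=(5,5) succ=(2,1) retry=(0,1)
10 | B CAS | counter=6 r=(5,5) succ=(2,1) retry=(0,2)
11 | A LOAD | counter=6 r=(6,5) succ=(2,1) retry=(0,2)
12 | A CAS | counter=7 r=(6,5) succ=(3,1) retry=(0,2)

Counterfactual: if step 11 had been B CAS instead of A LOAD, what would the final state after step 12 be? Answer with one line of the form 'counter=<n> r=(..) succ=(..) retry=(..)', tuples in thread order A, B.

(re-executing from step 11 with the substitution; state before step 11: counter=6 r=(5,5) succ=(2,1) retry=(0,2))
11 | B CAS | counter=6 r=(5,5) succ=(2,1) retry=(0,3)
12 | A CAS | counter=6 r=(5,5) succ=(2,1) retry=(1,3)

counter=6 r=(5,5) succ=(2,1) retry=(1,3)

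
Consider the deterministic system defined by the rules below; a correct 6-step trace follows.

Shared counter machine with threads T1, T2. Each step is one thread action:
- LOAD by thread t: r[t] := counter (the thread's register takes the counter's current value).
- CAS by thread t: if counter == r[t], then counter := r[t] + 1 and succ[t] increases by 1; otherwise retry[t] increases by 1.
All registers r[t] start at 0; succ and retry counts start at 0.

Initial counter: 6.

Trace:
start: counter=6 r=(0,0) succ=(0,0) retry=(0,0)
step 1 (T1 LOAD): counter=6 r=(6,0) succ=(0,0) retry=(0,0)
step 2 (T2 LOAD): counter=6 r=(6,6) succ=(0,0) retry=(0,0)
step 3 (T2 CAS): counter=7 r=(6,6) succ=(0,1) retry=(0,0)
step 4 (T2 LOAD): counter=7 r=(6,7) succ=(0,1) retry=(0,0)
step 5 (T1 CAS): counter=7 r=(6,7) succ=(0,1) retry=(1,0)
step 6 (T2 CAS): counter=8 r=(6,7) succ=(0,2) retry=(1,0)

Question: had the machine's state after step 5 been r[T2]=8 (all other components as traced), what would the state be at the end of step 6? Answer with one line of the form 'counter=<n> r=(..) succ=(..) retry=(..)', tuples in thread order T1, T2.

counter=7 r=(6,8) succ=(0,1) retry=(1,1)

state after step 5 := counter=7 r=(6,8) succ=(0,1) retry=(1,0)
step 6 (T2 CAS): counter=7 r=(6,8) succ=(0,1) retry=(1,1)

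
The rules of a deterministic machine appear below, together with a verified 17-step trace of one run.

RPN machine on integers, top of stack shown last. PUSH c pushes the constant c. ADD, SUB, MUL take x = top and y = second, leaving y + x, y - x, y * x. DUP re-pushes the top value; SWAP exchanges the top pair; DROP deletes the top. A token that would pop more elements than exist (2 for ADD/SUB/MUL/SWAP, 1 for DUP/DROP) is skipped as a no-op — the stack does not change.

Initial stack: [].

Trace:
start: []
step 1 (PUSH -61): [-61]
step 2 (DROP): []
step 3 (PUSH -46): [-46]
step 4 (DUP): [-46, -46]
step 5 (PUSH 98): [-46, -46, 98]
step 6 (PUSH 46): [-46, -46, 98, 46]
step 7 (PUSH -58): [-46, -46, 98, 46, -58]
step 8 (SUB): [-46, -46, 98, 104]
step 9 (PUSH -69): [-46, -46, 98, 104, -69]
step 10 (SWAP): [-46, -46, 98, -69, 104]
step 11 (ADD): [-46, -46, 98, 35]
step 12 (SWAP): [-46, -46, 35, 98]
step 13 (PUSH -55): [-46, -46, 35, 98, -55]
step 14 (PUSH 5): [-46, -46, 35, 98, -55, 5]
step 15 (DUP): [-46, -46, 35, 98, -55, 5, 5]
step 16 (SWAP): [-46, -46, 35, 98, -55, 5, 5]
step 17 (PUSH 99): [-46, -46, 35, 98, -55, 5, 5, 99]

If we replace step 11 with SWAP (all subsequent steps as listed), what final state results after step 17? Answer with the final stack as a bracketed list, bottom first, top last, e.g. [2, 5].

(re-executing from step 11 with the substitution; state before step 11: [-46, -46, 98, -69, 104])
step 11 (SWAP): [-46, -46, 98, 104, -69]
step 12 (SWAP): [-46, -46, 98, -69, 104]
step 13 (PUSH -55): [-46, -46, 98, -69, 104, -55]
step 14 (PUSH 5): [-46, -46, 98, -69, 104, -55, 5]
step 15 (DUP): [-46, -46, 98, -69, 104, -55, 5, 5]
step 16 (SWAP): [-46, -46, 98, -69, 104, -55, 5, 5]
step 17 (PUSH 99): [-46, -46, 98, -69, 104, -55, 5, 5, 99]

[-46, -46, 98, -69, 104, -55, 5, 5, 99]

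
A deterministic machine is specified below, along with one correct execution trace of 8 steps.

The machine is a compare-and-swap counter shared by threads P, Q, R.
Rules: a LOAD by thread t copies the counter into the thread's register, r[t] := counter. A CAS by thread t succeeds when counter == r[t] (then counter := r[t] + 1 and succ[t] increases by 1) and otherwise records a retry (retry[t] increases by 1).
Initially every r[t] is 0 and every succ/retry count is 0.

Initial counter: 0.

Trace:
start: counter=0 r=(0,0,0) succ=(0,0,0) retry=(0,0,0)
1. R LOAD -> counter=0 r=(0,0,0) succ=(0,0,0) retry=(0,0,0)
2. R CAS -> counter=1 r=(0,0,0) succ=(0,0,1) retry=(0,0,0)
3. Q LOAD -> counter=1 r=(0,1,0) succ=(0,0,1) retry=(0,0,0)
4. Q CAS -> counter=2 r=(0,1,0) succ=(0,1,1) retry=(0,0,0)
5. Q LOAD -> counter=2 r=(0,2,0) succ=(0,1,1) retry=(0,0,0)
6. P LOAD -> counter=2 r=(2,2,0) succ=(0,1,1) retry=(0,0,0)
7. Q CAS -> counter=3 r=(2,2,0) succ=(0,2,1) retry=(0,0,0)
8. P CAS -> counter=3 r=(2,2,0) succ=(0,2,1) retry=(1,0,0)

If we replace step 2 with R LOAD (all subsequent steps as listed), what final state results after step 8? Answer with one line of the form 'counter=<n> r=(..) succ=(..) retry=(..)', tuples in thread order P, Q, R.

(re-executing from step 2 with the substitution; state before step 2: counter=0 r=(0,0,0) succ=(0,0,0) retry=(0,0,0))
2. R LOAD -> counter=0 r=(0,0,0) succ=(0,0,0) retry=(0,0,0)
3. Q LOAD -> counter=0 r=(0,0,0) succ=(0,0,0) retry=(0,0,0)
4. Q CAS -> counter=1 r=(0,0,0) succ=(0,1,0) retry=(0,0,0)
5. Q LOAD -> counter=1 r=(0,1,0) succ=(0,1,0) retry=(0,0,0)
6. P LOAD -> counter=1 r=(1,1,0) succ=(0,1,0) retry=(0,0,0)
7. Q CAS -> counter=2 r=(1,1,0) succ=(0,2,0) retry=(0,0,0)
8. P CAS -> counter=2 r=(1,1,0) succ=(0,2,0) retry=(1,0,0)

counter=2 r=(1,1,0) succ=(0,2,0) retry=(1,0,0)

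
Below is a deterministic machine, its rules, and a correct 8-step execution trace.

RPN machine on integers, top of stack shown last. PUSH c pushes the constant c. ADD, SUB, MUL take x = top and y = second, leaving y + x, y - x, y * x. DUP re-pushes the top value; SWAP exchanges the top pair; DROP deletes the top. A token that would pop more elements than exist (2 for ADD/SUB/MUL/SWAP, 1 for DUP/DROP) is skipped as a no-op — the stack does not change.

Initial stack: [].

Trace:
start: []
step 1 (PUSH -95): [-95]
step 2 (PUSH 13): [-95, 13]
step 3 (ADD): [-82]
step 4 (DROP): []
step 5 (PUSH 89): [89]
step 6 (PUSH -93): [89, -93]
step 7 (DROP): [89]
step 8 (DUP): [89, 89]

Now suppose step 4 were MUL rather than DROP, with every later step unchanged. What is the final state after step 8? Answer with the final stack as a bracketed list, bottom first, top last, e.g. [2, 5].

[-82, 89, 89]

(re-executing from step 4 with the substitution; state before step 4: [-82])
step 4 (MUL): [-82]
step 5 (PUSH 89): [-82, 89]
step 6 (PUSH -93): [-82, 89, -93]
step 7 (DROP): [-82, 89]
step 8 (DUP): [-82, 89, 89]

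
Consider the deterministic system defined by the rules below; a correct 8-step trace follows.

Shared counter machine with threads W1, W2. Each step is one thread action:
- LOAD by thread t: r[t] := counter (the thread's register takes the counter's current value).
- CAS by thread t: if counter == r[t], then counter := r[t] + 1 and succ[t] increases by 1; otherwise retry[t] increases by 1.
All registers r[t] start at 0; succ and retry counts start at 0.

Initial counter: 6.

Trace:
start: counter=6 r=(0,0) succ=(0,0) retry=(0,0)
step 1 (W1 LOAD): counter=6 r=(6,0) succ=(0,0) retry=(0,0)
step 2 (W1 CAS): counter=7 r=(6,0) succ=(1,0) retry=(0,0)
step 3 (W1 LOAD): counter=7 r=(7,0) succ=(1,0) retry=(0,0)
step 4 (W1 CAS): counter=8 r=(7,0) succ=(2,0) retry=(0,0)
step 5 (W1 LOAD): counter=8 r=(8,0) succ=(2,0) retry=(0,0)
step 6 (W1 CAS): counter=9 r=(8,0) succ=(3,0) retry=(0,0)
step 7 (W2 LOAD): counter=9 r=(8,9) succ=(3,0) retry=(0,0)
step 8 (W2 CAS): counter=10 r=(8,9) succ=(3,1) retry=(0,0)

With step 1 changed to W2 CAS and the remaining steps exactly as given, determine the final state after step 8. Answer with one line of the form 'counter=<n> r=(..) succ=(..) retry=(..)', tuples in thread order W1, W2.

counter=9 r=(7,8) succ=(2,1) retry=(1,1)

(re-executing from step 1 with the substitution; state before step 1: counter=6 r=(0,0) succ=(0,0) retry=(0,0))
step 1 (W2 CAS): counter=6 r=(0,0) succ=(0,0) retry=(0,1)
step 2 (W1 CAS): counter=6 r=(0,0) succ=(0,0) retry=(1,1)
step 3 (W1 LOAD): counter=6 r=(6,0) succ=(0,0) retry=(1,1)
step 4 (W1 CAS): counter=7 r=(6,0) succ=(1,0) retry=(1,1)
step 5 (W1 LOAD): counter=7 r=(7,0) succ=(1,0) retry=(1,1)
step 6 (W1 CAS): counter=8 r=(7,0) succ=(2,0) retry=(1,1)
step 7 (W2 LOAD): counter=8 r=(7,8) succ=(2,0) retry=(1,1)
step 8 (W2 CAS): counter=9 r=(7,8) succ=(2,1) retry=(1,1)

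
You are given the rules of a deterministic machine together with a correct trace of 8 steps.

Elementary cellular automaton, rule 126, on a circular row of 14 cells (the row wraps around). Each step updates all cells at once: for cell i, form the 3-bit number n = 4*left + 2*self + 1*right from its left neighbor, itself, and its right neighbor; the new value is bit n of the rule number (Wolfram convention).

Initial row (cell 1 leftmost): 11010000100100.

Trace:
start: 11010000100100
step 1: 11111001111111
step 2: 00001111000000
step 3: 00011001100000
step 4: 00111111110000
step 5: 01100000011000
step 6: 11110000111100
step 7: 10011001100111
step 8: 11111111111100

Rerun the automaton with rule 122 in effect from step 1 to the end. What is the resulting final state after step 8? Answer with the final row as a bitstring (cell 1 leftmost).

(re-executing steps 1..8 under rule 122; state before step 1: 11010000100100)
step 1: 11101001011011
step 2: 00110110111110
step 3: 01111111100011
step 4: 11000000110111
step 5: 01100001111100
step 6: 11110011000110
step 7: 10011111101111
step 8: 11110000111000

11110000111000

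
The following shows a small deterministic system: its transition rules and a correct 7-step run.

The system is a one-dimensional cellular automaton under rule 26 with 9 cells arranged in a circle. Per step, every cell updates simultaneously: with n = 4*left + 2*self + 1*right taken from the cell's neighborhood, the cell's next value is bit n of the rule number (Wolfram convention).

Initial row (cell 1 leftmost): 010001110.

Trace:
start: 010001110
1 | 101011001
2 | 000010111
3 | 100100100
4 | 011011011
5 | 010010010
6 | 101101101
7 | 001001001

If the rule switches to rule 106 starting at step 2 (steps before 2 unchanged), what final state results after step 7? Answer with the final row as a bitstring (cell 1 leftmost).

001100001

(re-executing steps 2..7 under rule 106; state before step 2: 101011001)
2 | 110111011
3 | 011101110
4 | 110111010
5 | 111101101
6 | 000111111
7 | 001100001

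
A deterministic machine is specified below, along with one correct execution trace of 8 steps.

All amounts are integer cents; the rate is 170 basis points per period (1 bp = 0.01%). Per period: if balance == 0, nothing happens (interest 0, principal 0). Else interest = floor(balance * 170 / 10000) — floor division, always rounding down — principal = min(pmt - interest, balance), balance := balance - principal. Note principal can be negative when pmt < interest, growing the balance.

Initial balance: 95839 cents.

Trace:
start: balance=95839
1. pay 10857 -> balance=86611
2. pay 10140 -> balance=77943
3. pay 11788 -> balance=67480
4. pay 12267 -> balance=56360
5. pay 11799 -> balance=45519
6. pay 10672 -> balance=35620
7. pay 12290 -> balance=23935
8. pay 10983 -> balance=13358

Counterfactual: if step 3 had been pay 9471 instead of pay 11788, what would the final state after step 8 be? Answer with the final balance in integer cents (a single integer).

(re-executing from step 3 with the substitution; state before step 3: balance=77943)
3. pay 9471 -> balance=69797
4. pay 12267 -> balance=58716
5. pay 11799 -> balance=47915
6. pay 10672 -> balance=38057
7. pay 12290 -> balance=26413
8. pay 10983 -> balance=15879

15879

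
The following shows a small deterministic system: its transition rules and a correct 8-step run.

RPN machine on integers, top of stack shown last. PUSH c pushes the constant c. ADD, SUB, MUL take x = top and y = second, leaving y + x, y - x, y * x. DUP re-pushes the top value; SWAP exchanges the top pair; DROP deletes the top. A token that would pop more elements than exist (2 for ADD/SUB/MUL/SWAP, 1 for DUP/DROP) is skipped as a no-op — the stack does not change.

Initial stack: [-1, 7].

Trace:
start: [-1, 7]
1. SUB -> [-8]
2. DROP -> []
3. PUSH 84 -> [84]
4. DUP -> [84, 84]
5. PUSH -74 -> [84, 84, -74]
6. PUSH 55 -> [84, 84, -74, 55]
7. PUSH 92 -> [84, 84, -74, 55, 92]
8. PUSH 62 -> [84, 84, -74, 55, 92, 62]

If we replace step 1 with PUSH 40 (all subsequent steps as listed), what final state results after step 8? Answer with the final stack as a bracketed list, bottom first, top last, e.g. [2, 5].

(re-executing from step 1 with the substitution; state before step 1: [-1, 7])
1. PUSH 40 -> [-1, 7, 40]
2. DROP -> [-1, 7]
3. PUSH 84 -> [-1, 7, 84]
4. DUP -> [-1, 7, 84, 84]
5. PUSH -74 -> [-1, 7, 84, 84, -74]
6. PUSH 55 -> [-1, 7, 84, 84, -74, 55]
7. PUSH 92 -> [-1, 7, 84, 84, -74, 55, 92]
8. PUSH 62 -> [-1, 7, 84, 84, -74, 55, 92, 62]

[-1, 7, 84, 84, -74, 55, 92, 62]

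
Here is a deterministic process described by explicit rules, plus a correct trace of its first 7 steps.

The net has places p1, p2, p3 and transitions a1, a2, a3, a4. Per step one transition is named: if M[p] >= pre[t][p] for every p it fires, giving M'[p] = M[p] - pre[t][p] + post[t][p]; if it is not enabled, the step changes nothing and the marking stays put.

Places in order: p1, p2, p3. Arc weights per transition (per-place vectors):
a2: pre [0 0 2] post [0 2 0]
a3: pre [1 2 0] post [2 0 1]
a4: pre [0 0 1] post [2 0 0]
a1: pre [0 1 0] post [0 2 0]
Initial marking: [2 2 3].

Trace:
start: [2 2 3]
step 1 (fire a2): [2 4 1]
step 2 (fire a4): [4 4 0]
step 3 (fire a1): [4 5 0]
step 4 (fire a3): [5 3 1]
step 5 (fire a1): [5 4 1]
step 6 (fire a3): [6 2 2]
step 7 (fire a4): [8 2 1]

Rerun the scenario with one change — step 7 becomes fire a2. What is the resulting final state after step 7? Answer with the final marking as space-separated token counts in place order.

6 4 0

(re-executing from step 7 with the substitution; state before step 7: [6 2 2])
step 7 (fire a2): [6 4 0]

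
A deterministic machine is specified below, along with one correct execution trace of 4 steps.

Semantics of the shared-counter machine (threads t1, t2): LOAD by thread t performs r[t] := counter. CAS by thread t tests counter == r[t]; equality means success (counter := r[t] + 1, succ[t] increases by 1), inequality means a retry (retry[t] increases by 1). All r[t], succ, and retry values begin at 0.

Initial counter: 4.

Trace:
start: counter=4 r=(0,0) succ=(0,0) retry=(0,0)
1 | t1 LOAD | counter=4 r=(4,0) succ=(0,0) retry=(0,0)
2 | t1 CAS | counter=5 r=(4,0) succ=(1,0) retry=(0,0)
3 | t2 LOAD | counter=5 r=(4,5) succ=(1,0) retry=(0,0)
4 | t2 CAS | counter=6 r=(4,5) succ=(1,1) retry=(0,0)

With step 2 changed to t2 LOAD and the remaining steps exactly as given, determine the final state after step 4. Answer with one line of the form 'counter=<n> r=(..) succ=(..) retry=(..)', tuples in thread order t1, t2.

counter=5 r=(4,4) succ=(0,1) retry=(0,0)

(re-executing from step 2 with the substitution; state before step 2: counter=4 r=(4,0) succ=(0,0) retry=(0,0))
2 | t2 LOAD | counter=4 r=(4,4) succ=(0,0) retry=(0,0)
3 | t2 LOAD | counter=4 r=(4,4) succ=(0,0) retry=(0,0)
4 | t2 CAS | counter=5 r=(4,4) succ=(0,1) retry=(0,0)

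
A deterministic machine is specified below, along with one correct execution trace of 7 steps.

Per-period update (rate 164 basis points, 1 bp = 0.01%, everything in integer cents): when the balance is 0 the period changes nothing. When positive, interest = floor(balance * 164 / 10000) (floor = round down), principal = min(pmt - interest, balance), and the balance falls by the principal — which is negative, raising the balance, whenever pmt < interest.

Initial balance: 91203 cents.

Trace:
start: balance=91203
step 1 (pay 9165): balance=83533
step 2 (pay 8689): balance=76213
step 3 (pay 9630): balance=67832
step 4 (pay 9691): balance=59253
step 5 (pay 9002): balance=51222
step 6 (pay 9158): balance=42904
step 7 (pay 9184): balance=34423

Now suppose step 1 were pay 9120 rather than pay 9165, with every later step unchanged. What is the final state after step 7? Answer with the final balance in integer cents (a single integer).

(re-executing from step 1 with the substitution; state before step 1: balance=91203)
step 1 (pay 9120): balance=83578
step 2 (pay 8689): balance=76259
step 3 (pay 9630): balance=67879
step 4 (pay 9691): balance=59301
step 5 (pay 9002): balance=51271
step 6 (pay 9158): balance=42953
step 7 (pay 9184): balance=34473

34473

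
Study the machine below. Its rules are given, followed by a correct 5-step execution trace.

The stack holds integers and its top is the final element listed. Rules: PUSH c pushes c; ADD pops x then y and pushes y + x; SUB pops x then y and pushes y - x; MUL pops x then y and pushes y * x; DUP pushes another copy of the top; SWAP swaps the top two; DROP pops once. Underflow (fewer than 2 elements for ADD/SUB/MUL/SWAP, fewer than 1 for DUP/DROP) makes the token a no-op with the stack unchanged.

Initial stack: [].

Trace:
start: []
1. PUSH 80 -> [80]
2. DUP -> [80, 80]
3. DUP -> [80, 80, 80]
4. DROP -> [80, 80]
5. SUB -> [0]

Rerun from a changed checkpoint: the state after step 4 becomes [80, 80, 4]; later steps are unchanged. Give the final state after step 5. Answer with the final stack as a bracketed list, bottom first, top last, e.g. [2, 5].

[80, 76]

state after step 4 := [80, 80, 4]
5. SUB -> [80, 76]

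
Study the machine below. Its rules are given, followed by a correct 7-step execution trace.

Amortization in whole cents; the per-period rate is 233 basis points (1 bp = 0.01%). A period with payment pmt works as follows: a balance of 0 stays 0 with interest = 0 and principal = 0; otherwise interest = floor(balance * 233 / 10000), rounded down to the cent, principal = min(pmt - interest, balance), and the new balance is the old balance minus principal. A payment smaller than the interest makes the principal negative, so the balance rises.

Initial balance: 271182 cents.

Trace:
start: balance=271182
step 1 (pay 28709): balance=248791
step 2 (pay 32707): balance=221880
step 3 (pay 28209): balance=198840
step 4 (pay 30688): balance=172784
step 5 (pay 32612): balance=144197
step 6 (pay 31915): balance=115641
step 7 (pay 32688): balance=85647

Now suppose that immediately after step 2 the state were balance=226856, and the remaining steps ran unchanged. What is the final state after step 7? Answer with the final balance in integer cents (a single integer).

91232

state after step 2 := balance=226856
step 3 (pay 28209): balance=203932
step 4 (pay 30688): balance=177995
step 5 (pay 32612): balance=149530
step 6 (pay 31915): balance=121099
step 7 (pay 32688): balance=91232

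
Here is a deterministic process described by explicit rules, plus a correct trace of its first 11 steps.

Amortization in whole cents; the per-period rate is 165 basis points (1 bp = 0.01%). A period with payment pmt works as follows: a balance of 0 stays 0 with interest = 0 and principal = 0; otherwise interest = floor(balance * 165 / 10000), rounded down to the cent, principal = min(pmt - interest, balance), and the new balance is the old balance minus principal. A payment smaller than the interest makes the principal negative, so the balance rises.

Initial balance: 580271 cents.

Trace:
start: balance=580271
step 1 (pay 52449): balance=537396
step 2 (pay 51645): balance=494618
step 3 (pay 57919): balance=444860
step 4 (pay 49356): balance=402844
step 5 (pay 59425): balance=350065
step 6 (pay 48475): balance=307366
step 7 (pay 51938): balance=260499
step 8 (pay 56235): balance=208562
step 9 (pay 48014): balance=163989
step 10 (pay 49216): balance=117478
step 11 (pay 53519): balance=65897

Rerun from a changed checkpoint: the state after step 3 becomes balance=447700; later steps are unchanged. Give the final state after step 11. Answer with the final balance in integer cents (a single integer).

state after step 3 := balance=447700
step 4 (pay 49356): balance=405731
step 5 (pay 59425): balance=353000
step 6 (pay 48475): balance=310349
step 7 (pay 51938): balance=263531
step 8 (pay 56235): balance=211644
step 9 (pay 48014): balance=167122
step 10 (pay 49216): balance=120663
step 11 (pay 53519): balance=69134

69134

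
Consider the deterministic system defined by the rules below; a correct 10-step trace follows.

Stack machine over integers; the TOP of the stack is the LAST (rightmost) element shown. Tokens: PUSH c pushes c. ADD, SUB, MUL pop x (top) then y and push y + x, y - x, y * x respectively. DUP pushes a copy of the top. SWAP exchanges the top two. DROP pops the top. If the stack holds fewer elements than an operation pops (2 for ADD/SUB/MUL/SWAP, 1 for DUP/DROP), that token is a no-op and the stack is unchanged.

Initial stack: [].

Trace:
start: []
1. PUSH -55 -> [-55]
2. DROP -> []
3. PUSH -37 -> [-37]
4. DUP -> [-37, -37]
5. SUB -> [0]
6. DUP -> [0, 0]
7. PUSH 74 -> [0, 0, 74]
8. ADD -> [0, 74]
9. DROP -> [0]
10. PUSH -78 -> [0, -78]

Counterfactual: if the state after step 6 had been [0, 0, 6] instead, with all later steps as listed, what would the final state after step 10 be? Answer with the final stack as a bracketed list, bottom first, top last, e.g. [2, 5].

state after step 6 := [0, 0, 6]
7. PUSH 74 -> [0, 0, 6, 74]
8. ADD -> [0, 0, 80]
9. DROP -> [0, 0]
10. PUSH -78 -> [0, 0, -78]

[0, 0, -78]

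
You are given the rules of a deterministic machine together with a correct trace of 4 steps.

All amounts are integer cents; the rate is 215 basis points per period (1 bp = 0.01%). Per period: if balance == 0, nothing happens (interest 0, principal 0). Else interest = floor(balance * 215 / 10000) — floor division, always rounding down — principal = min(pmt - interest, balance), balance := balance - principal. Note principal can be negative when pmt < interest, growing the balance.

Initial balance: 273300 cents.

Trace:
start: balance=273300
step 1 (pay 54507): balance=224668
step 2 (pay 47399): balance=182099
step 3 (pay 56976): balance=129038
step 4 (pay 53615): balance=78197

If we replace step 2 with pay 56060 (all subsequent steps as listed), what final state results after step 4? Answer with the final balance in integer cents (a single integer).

(re-executing from step 2 with the substitution; state before step 2: balance=224668)
step 2 (pay 56060): balance=173438
step 3 (pay 56976): balance=120190
step 4 (pay 53615): balance=69159

69159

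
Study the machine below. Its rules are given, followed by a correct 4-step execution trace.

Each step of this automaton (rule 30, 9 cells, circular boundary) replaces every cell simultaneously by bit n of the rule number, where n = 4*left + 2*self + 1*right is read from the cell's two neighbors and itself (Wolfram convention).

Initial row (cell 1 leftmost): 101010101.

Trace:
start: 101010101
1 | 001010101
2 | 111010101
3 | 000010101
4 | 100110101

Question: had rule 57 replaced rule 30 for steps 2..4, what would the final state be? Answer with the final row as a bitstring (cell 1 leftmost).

101001010

(re-executing steps 2..4 under rule 57; state before step 2: 001010101)
2 | 100101010
3 | 010010101
4 | 101001010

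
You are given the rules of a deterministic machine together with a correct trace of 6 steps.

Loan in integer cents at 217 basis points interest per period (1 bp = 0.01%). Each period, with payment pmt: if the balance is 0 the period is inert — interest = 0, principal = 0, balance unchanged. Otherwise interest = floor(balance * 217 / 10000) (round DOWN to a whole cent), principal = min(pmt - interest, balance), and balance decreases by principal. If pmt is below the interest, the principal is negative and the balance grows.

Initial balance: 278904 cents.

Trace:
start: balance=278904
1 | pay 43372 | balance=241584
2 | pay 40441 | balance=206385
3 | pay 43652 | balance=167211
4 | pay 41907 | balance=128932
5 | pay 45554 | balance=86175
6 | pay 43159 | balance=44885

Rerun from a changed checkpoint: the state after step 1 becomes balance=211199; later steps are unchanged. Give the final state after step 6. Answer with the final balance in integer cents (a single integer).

state after step 1 := balance=211199
2 | pay 40441 | balance=175341
3 | pay 43652 | balance=135493
4 | pay 41907 | balance=96526
5 | pay 45554 | balance=53066
6 | pay 43159 | balance=11058

11058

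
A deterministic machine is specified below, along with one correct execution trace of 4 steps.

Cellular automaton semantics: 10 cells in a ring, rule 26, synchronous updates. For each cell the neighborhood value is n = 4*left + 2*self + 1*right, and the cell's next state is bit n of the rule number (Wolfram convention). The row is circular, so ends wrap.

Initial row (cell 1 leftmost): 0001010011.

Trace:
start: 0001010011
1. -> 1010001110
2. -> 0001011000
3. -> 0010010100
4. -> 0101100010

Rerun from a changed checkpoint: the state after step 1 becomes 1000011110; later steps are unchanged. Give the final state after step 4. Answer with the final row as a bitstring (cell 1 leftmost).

state after step 1 := 1000011110
2. -> 0100110000
3. -> 1011101000
4. -> 0010000101

0010000101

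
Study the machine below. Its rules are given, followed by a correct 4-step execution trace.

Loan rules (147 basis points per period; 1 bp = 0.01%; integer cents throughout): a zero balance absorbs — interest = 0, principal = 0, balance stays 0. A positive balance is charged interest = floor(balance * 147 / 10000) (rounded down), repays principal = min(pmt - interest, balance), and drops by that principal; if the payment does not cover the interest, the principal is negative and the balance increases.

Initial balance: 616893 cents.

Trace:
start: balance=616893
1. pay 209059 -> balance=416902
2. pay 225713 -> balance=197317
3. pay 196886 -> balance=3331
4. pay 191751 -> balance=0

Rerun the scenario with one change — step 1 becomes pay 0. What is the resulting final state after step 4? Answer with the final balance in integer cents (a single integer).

30043

(re-executing from step 1 with the substitution; state before step 1: balance=616893)
1. pay 0 -> balance=625961
2. pay 225713 -> balance=409449
3. pay 196886 -> balance=218581
4. pay 191751 -> balance=30043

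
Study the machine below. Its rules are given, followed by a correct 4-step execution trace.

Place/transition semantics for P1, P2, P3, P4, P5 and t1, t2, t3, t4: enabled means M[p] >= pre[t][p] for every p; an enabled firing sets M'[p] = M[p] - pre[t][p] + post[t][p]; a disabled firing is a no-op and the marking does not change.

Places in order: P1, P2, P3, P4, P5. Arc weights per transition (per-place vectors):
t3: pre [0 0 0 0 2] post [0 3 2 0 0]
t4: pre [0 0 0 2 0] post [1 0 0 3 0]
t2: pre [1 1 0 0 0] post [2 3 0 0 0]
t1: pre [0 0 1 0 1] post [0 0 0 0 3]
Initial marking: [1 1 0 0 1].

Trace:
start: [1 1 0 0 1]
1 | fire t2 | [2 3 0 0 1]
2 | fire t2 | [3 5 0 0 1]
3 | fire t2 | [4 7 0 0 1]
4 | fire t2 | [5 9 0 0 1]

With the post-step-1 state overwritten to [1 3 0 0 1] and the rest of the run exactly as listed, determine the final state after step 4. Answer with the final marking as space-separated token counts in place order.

4 9 0 0 1

state after step 1 := [1 3 0 0 1]
2 | fire t2 | [2 5 0 0 1]
3 | fire t2 | [3 7 0 0 1]
4 | fire t2 | [4 9 0 0 1]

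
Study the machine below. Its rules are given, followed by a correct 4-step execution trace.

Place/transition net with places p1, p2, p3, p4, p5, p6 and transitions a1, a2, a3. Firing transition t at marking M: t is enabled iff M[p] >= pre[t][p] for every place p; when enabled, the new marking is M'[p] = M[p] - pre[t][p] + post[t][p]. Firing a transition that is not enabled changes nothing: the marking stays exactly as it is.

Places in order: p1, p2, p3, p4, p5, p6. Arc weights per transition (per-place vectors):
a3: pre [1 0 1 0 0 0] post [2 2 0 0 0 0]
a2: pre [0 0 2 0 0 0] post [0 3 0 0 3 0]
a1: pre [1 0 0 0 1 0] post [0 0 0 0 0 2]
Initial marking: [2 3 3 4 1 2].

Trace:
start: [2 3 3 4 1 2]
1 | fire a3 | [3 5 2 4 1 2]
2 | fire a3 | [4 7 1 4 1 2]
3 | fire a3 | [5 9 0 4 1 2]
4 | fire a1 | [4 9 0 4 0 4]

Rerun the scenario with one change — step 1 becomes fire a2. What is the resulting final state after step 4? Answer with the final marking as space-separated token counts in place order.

2 8 0 4 3 4

(re-executing from step 1 with the substitution; state before step 1: [2 3 3 4 1 2])
1 | fire a2 | [2 6 1 4 4 2]
2 | fire a3 | [3 8 0 4 4 2]
3 | fire a3 | [3 8 0 4 4 2]
4 | fire a1 | [2 8 0 4 3 4]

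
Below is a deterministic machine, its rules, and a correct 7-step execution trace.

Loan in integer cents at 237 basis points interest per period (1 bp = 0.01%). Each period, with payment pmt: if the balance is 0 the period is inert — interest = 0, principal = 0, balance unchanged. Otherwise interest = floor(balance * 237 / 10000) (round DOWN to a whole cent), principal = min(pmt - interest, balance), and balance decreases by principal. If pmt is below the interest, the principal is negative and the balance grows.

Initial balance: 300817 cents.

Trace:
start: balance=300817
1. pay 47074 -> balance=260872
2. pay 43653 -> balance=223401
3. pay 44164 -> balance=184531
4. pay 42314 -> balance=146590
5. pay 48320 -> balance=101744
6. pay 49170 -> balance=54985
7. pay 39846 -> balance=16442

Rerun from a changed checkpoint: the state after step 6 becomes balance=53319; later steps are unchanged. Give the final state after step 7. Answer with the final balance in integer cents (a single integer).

14736

state after step 6 := balance=53319
7. pay 39846 -> balance=14736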